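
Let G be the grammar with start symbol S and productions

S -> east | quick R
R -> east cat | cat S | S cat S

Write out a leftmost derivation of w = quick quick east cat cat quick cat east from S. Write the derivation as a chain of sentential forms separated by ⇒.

S ⇒ quick R   [S -> quick R]
quick R ⇒ quick S cat S   [R -> S cat S]
quick S cat S ⇒ quick quick R cat S   [S -> quick R]
quick quick R cat S ⇒ quick quick east cat cat S   [R -> east cat]
quick quick east cat cat S ⇒ quick quick east cat cat quick R   [S -> quick R]
quick quick east cat cat quick R ⇒ quick quick east cat cat quick cat S   [R -> cat S]
quick quick east cat cat quick cat S ⇒ quick quick east cat cat quick cat east   [S -> east]

S ⇒ quick R ⇒ quick S cat S ⇒ quick quick R cat S ⇒ quick quick east cat cat S ⇒ quick quick east cat cat quick R ⇒ quick quick east cat cat quick cat S ⇒ quick quick east cat cat quick cat east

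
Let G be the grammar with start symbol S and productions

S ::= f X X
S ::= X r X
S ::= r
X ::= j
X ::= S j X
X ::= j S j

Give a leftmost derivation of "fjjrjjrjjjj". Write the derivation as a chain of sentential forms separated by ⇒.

S⇒fXX⇒fSjXX⇒fXrXjXX⇒fjSjrXjXX⇒fjXrXjrXjXX⇒fjjrXjrXjXX⇒fjjrjjrXjXX⇒fjjrjjrjjXX⇒fjjrjjrjjjX⇒fjjrjjrjjjj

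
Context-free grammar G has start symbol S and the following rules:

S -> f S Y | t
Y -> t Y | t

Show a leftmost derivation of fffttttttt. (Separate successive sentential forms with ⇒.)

S ⇒ fSY ⇒ ffSYY ⇒ fffSYYY ⇒ ffftYYY ⇒ fffttYY ⇒ ffftttY ⇒ fffttttY ⇒ ffftttttY ⇒ fffttttttY ⇒ fffttttttt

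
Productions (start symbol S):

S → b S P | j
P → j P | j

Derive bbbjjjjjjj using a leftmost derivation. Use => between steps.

S => bSP => bbSPP => bbbSPPP => bbbjPPP => bbbjjPPP => bbbjjjPPP => bbbjjjjPP => bbbjjjjjPP => bbbjjjjjjP => bbbjjjjjjj

S => bSP   [S → b S P]
bSP => bbSPP   [S → b S P]
bbSPP => bbbSPPP   [S → b S P]
bbbSPPP => bbbjPPP   [S → j]
bbbjPPP => bbbjjPPP   [P → j P]
bbbjjPPP => bbbjjjPPP   [P → j P]
bbbjjjPPP => bbbjjjjPP   [P → j]
bbbjjjjPP => bbbjjjjjPP   [P → j P]
bbbjjjjjPP => bbbjjjjjjP   [P → j]
bbbjjjjjjP => bbbjjjjjjj   [P → j]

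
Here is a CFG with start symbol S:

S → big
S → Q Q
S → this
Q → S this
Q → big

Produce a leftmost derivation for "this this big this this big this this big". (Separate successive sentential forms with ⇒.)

S ⇒ Q Q ⇒ S this Q ⇒ Q Q this Q ⇒ S this Q this Q ⇒ Q Q this Q this Q ⇒ S this Q this Q this Q ⇒ this this Q this Q this Q ⇒ this this S this this Q this Q ⇒ this this big this this Q this Q ⇒ this this big this this S this this Q ⇒ this this big this this big this this Q ⇒ this this big this this big this this big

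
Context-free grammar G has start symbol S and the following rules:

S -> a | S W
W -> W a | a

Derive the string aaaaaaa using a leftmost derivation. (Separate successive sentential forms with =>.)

S => SW   [S -> S W]
SW => SWW   [S -> S W]
SWW => SWWW   [S -> S W]
SWWW => SWWWW   [S -> S W]
SWWWW => SWWWWW   [S -> S W]
SWWWWW => aWWWWW   [S -> a]
aWWWWW => aWaWWWW   [W -> W a]
aWaWWWW => aaaWWWW   [W -> a]
aaaWWWW => aaaaWWW   [W -> a]
aaaaWWW => aaaaaWW   [W -> a]
aaaaaWW => aaaaaaW   [W -> a]
aaaaaaW => aaaaaaa   [W -> a]

S => SW => SWW => SWWW => SWWWW => SWWWWW => aWWWWW => aWaWWWW => aaaWWWW => aaaaWWW => aaaaaWW => aaaaaaW => aaaaaaa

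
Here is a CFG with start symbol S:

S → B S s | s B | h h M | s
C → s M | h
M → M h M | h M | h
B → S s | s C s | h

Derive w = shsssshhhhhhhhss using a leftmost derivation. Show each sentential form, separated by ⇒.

S ⇒ BSs   [S → B S s]
BSs ⇒ sCsSs   [B → s C s]
sCsSs ⇒ shsSs   [C → h]
shsSs ⇒ shssBs   [S → s B]
shssBs ⇒ shsssCss   [B → s C s]
shsssCss ⇒ shssssMss   [C → s M]
shssssMss ⇒ shssssMhMss   [M → M h M]
shssssMhMss ⇒ shssssMhMhMss   [M → M h M]
shssssMhMhMss ⇒ shsssshhMhMss   [M → h]
shsssshhMhMss ⇒ shsssshhhMhMss   [M → h M]
shsssshhhMhMss ⇒ shsssshhhMhMhMss   [M → M h M]
shsssshhhMhMhMss ⇒ shsssshhhhhMhMss   [M → h]
shsssshhhhhMhMss ⇒ shsssshhhhhhhMss   [M → h]
shsssshhhhhhhMss ⇒ shsssshhhhhhhhss   [M → h]

S ⇒ BSs ⇒ sCsSs ⇒ shsSs ⇒ shssBs ⇒ shsssCss ⇒ shssssMss ⇒ shssssMhMss ⇒ shssssMhMhMss ⇒ shsssshhMhMss ⇒ shsssshhhMhMss ⇒ shsssshhhMhMhMss ⇒ shsssshhhhhMhMss ⇒ shsssshhhhhhhMss ⇒ shsssshhhhhhhhss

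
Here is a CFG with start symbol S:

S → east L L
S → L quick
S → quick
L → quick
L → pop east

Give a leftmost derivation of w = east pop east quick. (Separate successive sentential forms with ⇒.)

S ⇒ east L L ⇒ east pop east L ⇒ east pop east quick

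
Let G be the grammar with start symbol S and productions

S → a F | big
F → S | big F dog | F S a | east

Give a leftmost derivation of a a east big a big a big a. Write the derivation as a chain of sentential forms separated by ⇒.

S ⇒ a F ⇒ a F S a ⇒ a F S a S a ⇒ a F S a S a S a ⇒ a S S a S a S a ⇒ a a F S a S a S a ⇒ a a east S a S a S a ⇒ a a east big a S a S a ⇒ a a east big a big a S a ⇒ a a east big a big a big a

S ⇒ a F   [S → a F]
a F ⇒ a F S a   [F → F S a]
a F S a ⇒ a F S a S a   [F → F S a]
a F S a S a ⇒ a F S a S a S a   [F → F S a]
a F S a S a S a ⇒ a S S a S a S a   [F → S]
a S S a S a S a ⇒ a a F S a S a S a   [S → a F]
a a F S a S a S a ⇒ a a east S a S a S a   [F → east]
a a east S a S a S a ⇒ a a east big a S a S a   [S → big]
a a east big a S a S a ⇒ a a east big a big a S a   [S → big]
a a east big a big a S a ⇒ a a east big a big a big a   [S → big]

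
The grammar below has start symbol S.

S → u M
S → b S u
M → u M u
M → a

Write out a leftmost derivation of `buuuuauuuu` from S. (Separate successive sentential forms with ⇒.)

S ⇒ bSu   [S → b S u]
bSu ⇒ buMu   [S → u M]
buMu ⇒ buuMuu   [M → u M u]
buuMuu ⇒ buuuMuuu   [M → u M u]
buuuMuuu ⇒ buuuuMuuuu   [M → u M u]
buuuuMuuuu ⇒ buuuuauuuu   [M → a]

S ⇒ bSu ⇒ buMu ⇒ buuMuu ⇒ buuuMuuu ⇒ buuuuMuuuu ⇒ buuuuauuuu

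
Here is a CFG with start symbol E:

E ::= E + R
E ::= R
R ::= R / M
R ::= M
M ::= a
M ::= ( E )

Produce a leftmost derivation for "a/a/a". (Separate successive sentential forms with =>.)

E=>R=>R/M=>R/M/M=>M/M/M=>a/M/M=>a/a/M=>a/a/a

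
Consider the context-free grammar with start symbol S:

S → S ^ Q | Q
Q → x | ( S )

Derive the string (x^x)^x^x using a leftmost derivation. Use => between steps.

S => S^Q => S^Q^Q => Q^Q^Q => (S)^Q^Q => (S^Q)^Q^Q => (Q^Q)^Q^Q => (x^Q)^Q^Q => (x^x)^Q^Q => (x^x)^x^Q => (x^x)^x^x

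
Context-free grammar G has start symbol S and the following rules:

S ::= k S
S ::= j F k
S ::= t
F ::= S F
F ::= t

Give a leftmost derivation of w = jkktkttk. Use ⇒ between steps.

S ⇒ jFk ⇒ jSFk ⇒ jkSFk ⇒ jkkSFk ⇒ jkktFk ⇒ jkktSFk ⇒ jkktkSFk ⇒ jkktktFk ⇒ jkktkttk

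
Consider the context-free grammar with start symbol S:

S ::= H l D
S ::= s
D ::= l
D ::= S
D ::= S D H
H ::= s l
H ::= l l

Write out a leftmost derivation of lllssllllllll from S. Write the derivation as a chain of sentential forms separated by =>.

S => HlD   [S ::= H l D]
HlD => lllD   [H ::= l l]
lllD => lllSDH   [D ::= S D H]
lllSDH => lllsDH   [S ::= s]
lllsDH => lllsSDHH   [D ::= S D H]
lllsSDHH => lllsHlDDHH   [S ::= H l D]
lllsHlDDHH => lllssllDDHH   [H ::= s l]
lllssllDDHH => lllsslllDHH   [D ::= l]
lllsslllDHH => lllssllllHH   [D ::= l]
lllssllllHH => lllssllllllH   [H ::= l l]
lllssllllllH => lllssllllllll   [H ::= l l]

S => HlD => lllD => lllSDH => lllsDH => lllsSDHH => lllsHlDDHH => lllssllDDHH => lllsslllDHH => lllssllllHH => lllssllllllH => lllssllllllll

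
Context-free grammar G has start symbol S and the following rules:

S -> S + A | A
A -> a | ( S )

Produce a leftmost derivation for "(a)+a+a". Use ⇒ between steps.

S ⇒ S+A   [S -> S + A]
S+A ⇒ S+A+A   [S -> S + A]
S+A+A ⇒ A+A+A   [S -> A]
A+A+A ⇒ (S)+A+A   [A -> ( S )]
(S)+A+A ⇒ (A)+A+A   [S -> A]
(A)+A+A ⇒ (a)+A+A   [A -> a]
(a)+A+A ⇒ (a)+a+A   [A -> a]
(a)+a+A ⇒ (a)+a+a   [A -> a]

S ⇒ S+A ⇒ S+A+A ⇒ A+A+A ⇒ (S)+A+A ⇒ (A)+A+A ⇒ (a)+A+A ⇒ (a)+a+A ⇒ (a)+a+a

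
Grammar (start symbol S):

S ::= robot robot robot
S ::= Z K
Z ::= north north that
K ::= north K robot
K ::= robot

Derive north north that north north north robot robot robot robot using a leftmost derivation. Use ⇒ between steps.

S ⇒ Z K   [S ::= Z K]
Z K ⇒ north north that K   [Z ::= north north that]
north north that K ⇒ north north that north K robot   [K ::= north K robot]
north north that north K robot ⇒ north north that north north K robot robot   [K ::= north K robot]
north north that north north K robot robot ⇒ north north that north north north K robot robot robot   [K ::= north K robot]
north north that north north north K robot robot robot ⇒ north north that north north north robot robot robot robot   [K ::= robot]

S ⇒ Z K ⇒ north north that K ⇒ north north that north K robot ⇒ north north that north north K robot robot ⇒ north north that north north north K robot robot robot ⇒ north north that north north north robot robot robot robot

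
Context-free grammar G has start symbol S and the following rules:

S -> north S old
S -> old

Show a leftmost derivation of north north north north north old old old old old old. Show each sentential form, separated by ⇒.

S ⇒ north S old   [S -> north S old]
north S old ⇒ north north S old old   [S -> north S old]
north north S old old ⇒ north north north S old old old   [S -> north S old]
north north north S old old old ⇒ north north north north S old old old old   [S -> north S old]
north north north north S old old old old ⇒ north north north north north S old old old old old   [S -> north S old]
north north north north north S old old old old old ⇒ north north north north north old old old old old old   [S -> old]

S ⇒ north S old ⇒ north north S old old ⇒ north north north S old old old ⇒ north north north north S old old old old ⇒ north north north north north S old old old old old ⇒ north north north north north old old old old old old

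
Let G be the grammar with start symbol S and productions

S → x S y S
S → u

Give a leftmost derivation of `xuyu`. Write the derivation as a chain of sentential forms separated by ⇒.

S⇒xSyS⇒xuyS⇒xuyu

S ⇒ xSyS   [S → x S y S]
xSyS ⇒ xuyS   [S → u]
xuyS ⇒ xuyu   [S → u]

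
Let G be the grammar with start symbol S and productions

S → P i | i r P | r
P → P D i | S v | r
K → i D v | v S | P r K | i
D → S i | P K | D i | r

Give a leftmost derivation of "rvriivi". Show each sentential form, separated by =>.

S => Pi => Svi => Pivi => PDiivi => SvDiivi => rvDiivi => rvriivi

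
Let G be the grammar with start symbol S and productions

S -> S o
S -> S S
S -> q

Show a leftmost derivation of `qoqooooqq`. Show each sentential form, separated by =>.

S => SS => SoS => qoS => qoSS => qoSSS => qoSoSS => qoSooSS => qoSoooSS => qoSooooSS => qoqooooSS => qoqooooqS => qoqooooqq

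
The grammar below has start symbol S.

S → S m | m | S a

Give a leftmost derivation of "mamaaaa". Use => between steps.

S => Sa => Saa => Saaa => Saaaa => Smaaaa => Samaaaa => mamaaaa

S => Sa   [S → S a]
Sa => Saa   [S → S a]
Saa => Saaa   [S → S a]
Saaa => Saaaa   [S → S a]
Saaaa => Smaaaa   [S → S m]
Smaaaa => Samaaaa   [S → S a]
Samaaaa => mamaaaa   [S → m]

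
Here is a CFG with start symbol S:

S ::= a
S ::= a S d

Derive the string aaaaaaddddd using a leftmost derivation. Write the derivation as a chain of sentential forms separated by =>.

S => aSd => aaSdd => aaaSddd => aaaaSdddd => aaaaaSddddd => aaaaaaddddd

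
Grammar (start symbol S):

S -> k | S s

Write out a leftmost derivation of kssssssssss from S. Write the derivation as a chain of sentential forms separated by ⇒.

S ⇒ Ss ⇒ Sss ⇒ Ssss ⇒ Sssss ⇒ Ssssss ⇒ Sssssss ⇒ Ssssssss ⇒ Sssssssss ⇒ Ssssssssss ⇒ Sssssssssss ⇒ kssssssssss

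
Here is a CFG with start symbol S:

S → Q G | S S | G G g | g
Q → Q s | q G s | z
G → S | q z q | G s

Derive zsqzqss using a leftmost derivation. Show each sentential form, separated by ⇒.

S ⇒ QG ⇒ QsG ⇒ zsG ⇒ zsGs ⇒ zsGss ⇒ zsqzqss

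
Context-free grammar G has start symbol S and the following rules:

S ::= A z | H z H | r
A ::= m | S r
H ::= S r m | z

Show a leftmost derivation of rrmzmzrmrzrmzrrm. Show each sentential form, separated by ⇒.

S ⇒ HzH ⇒ SrmzH ⇒ AzrmzH ⇒ SrzrmzH ⇒ HzHrzrmzH ⇒ SrmzHrzrmzH ⇒ rrmzHrzrmzH ⇒ rrmzSrmrzrmzH ⇒ rrmzAzrmrzrmzH ⇒ rrmzmzrmrzrmzH ⇒ rrmzmzrmrzrmzSrm ⇒ rrmzmzrmrzrmzrrm

S ⇒ HzH   [S ::= H z H]
HzH ⇒ SrmzH   [H ::= S r m]
SrmzH ⇒ AzrmzH   [S ::= A z]
AzrmzH ⇒ SrzrmzH   [A ::= S r]
SrzrmzH ⇒ HzHrzrmzH   [S ::= H z H]
HzHrzrmzH ⇒ SrmzHrzrmzH   [H ::= S r m]
SrmzHrzrmzH ⇒ rrmzHrzrmzH   [S ::= r]
rrmzHrzrmzH ⇒ rrmzSrmrzrmzH   [H ::= S r m]
rrmzSrmrzrmzH ⇒ rrmzAzrmrzrmzH   [S ::= A z]
rrmzAzrmrzrmzH ⇒ rrmzmzrmrzrmzH   [A ::= m]
rrmzmzrmrzrmzH ⇒ rrmzmzrmrzrmzSrm   [H ::= S r m]
rrmzmzrmrzrmzSrm ⇒ rrmzmzrmrzrmzrrm   [S ::= r]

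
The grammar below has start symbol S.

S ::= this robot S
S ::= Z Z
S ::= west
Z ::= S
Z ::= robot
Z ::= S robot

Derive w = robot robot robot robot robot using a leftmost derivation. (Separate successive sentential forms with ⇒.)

S ⇒ Z Z ⇒ S Z ⇒ Z Z Z ⇒ S robot Z Z ⇒ Z Z robot Z Z ⇒ robot Z robot Z Z ⇒ robot robot robot Z Z ⇒ robot robot robot robot Z ⇒ robot robot robot robot robot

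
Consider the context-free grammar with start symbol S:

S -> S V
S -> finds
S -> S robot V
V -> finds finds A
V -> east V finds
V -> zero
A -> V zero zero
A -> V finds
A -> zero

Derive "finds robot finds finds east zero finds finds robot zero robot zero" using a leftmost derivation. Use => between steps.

S => S robot V => S robot V robot V => S robot V robot V robot V => finds robot V robot V robot V => finds robot finds finds A robot V robot V => finds robot finds finds V finds robot V robot V => finds robot finds finds east V finds finds robot V robot V => finds robot finds finds east zero finds finds robot V robot V => finds robot finds finds east zero finds finds robot zero robot V => finds robot finds finds east zero finds finds robot zero robot zero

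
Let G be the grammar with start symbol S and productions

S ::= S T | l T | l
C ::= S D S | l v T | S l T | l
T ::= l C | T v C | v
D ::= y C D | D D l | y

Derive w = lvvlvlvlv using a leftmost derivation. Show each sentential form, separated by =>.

S=>ST=>lTT=>lTvCT=>lTvCvCT=>lTvCvCvCT=>lvvCvCvCT=>lvvlvCvCT=>lvvlvlvCT=>lvvlvlvlT=>lvvlvlvlv

S => ST   [S ::= S T]
ST => lTT   [S ::= l T]
lTT => lTvCT   [T ::= T v C]
lTvCT => lTvCvCT   [T ::= T v C]
lTvCvCT => lTvCvCvCT   [T ::= T v C]
lTvCvCvCT => lvvCvCvCT   [T ::= v]
lvvCvCvCT => lvvlvCvCT   [C ::= l]
lvvlvCvCT => lvvlvlvCT   [C ::= l]
lvvlvlvCT => lvvlvlvlT   [C ::= l]
lvvlvlvlT => lvvlvlvlv   [T ::= v]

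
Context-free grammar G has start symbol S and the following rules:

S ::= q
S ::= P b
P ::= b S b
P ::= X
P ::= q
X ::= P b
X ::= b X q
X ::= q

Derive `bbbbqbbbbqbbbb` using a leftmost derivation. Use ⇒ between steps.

S ⇒ Pb   [S ::= P b]
Pb ⇒ bSbb   [P ::= b S b]
bSbb ⇒ bPbbb   [S ::= P b]
bPbbb ⇒ bXbbb   [P ::= X]
bXbbb ⇒ bPbbbb   [X ::= P b]
bPbbbb ⇒ bXbbbb   [P ::= X]
bXbbbb ⇒ bbXqbbbb   [X ::= b X q]
bbXqbbbb ⇒ bbPbqbbbb   [X ::= P b]
bbPbqbbbb ⇒ bbbSbbqbbbb   [P ::= b S b]
bbbSbbqbbbb ⇒ bbbPbbbqbbbb   [S ::= P b]
bbbPbbbqbbbb ⇒ bbbbSbbbbqbbbb   [P ::= b S b]
bbbbSbbbbqbbbb ⇒ bbbbqbbbbqbbbb   [S ::= q]

S ⇒ Pb ⇒ bSbb ⇒ bPbbb ⇒ bXbbb ⇒ bPbbbb ⇒ bXbbbb ⇒ bbXqbbbb ⇒ bbPbqbbbb ⇒ bbbSbbqbbbb ⇒ bbbPbbbqbbbb ⇒ bbbbSbbbbqbbbb ⇒ bbbbqbbbbqbbbb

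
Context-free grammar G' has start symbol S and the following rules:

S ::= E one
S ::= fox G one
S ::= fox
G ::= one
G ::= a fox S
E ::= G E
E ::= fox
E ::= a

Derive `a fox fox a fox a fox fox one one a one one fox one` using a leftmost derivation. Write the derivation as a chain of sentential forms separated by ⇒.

S ⇒ E one ⇒ G E one ⇒ a fox S E one ⇒ a fox fox G one E one ⇒ a fox fox a fox S one E one ⇒ a fox fox a fox E one one E one ⇒ a fox fox a fox G E one one E one ⇒ a fox fox a fox a fox S E one one E one ⇒ a fox fox a fox a fox fox G one E one one E one ⇒ a fox fox a fox a fox fox one one E one one E one ⇒ a fox fox a fox a fox fox one one a one one E one ⇒ a fox fox a fox a fox fox one one a one one fox one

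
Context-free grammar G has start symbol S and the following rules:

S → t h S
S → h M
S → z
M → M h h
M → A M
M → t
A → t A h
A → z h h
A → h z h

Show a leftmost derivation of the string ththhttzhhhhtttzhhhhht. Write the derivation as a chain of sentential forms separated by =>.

S => thS => ththS => ththhM => ththhAM => ththhtAhM => ththhttAhhM => ththhttzhhhhM => ththhttzhhhhAM => ththhttzhhhhtAhM => ththhttzhhhhttAhhM => ththhttzhhhhtttAhhhM => ththhttzhhhhtttzhhhhhM => ththhttzhhhhtttzhhhhht

S => thS   [S → t h S]
thS => ththS   [S → t h S]
ththS => ththhM   [S → h M]
ththhM => ththhAM   [M → A M]
ththhAM => ththhtAhM   [A → t A h]
ththhtAhM => ththhttAhhM   [A → t A h]
ththhttAhhM => ththhttzhhhhM   [A → z h h]
ththhttzhhhhM => ththhttzhhhhAM   [M → A M]
ththhttzhhhhAM => ththhttzhhhhtAhM   [A → t A h]
ththhttzhhhhtAhM => ththhttzhhhhttAhhM   [A → t A h]
ththhttzhhhhttAhhM => ththhttzhhhhtttAhhhM   [A → t A h]
ththhttzhhhhtttAhhhM => ththhttzhhhhtttzhhhhhM   [A → z h h]
ththhttzhhhhtttzhhhhhM => ththhttzhhhhtttzhhhhht   [M → t]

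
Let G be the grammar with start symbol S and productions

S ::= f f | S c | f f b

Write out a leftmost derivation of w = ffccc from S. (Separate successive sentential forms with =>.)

S => Sc   [S ::= S c]
Sc => Scc   [S ::= S c]
Scc => Sccc   [S ::= S c]
Sccc => ffccc   [S ::= f f]

S=>Sc=>Scc=>Sccc=>ffccc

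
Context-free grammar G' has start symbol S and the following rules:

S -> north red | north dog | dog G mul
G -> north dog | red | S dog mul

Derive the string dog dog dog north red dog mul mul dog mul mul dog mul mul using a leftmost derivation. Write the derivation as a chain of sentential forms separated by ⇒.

S ⇒ dog G mul ⇒ dog S dog mul mul ⇒ dog dog G mul dog mul mul ⇒ dog dog S dog mul mul dog mul mul ⇒ dog dog dog G mul dog mul mul dog mul mul ⇒ dog dog dog S dog mul mul dog mul mul dog mul mul ⇒ dog dog dog north red dog mul mul dog mul mul dog mul mul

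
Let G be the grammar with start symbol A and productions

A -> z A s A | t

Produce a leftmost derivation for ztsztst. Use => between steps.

A => zAsA => ztsA => ztszAsA => ztsztsA => ztsztst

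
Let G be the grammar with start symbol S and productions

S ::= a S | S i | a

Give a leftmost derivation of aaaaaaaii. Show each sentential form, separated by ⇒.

S ⇒ aS ⇒ aaS ⇒ aaSi ⇒ aaSii ⇒ aaaSii ⇒ aaaaSii ⇒ aaaaaSii ⇒ aaaaaaSii ⇒ aaaaaaaii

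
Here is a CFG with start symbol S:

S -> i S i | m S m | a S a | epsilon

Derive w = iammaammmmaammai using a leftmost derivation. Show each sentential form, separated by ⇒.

S ⇒ iSi   [S -> i S i]
iSi ⇒ iaSai   [S -> a S a]
iaSai ⇒ iamSmai   [S -> m S m]
iamSmai ⇒ iammSmmai   [S -> m S m]
iammSmmai ⇒ iammaSammai   [S -> a S a]
iammaSammai ⇒ iammaaSaammai   [S -> a S a]
iammaaSaammai ⇒ iammaamSmaammai   [S -> m S m]
iammaamSmaammai ⇒ iammaammSmmaammai   [S -> m S m]
iammaammSmmaammai ⇒ iammaammmmaammai   [S -> epsilon]

S⇒iSi⇒iaSai⇒iamSmai⇒iammSmmai⇒iammaSammai⇒iammaaSaammai⇒iammaamSmaammai⇒iammaammSmmaammai⇒iammaammmmaammai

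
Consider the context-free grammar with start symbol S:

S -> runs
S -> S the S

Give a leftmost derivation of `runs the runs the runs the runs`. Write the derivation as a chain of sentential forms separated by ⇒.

S ⇒ S the S ⇒ runs the S ⇒ runs the S the S ⇒ runs the S the S the S ⇒ runs the runs the S the S ⇒ runs the runs the runs the S ⇒ runs the runs the runs the runs

S ⇒ S the S   [S -> S the S]
S the S ⇒ runs the S   [S -> runs]
runs the S ⇒ runs the S the S   [S -> S the S]
runs the S the S ⇒ runs the S the S the S   [S -> S the S]
runs the S the S the S ⇒ runs the runs the S the S   [S -> runs]
runs the runs the S the S ⇒ runs the runs the runs the S   [S -> runs]
runs the runs the runs the S ⇒ runs the runs the runs the runs   [S -> runs]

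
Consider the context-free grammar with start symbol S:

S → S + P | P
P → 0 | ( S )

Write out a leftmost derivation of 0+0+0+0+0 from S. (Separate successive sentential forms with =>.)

S => S+P => S+P+P => S+P+P+P => S+P+P+P+P => P+P+P+P+P => 0+P+P+P+P => 0+0+P+P+P => 0+0+0+P+P => 0+0+0+0+P => 0+0+0+0+0

S => S+P   [S → S + P]
S+P => S+P+P   [S → S + P]
S+P+P => S+P+P+P   [S → S + P]
S+P+P+P => S+P+P+P+P   [S → S + P]
S+P+P+P+P => P+P+P+P+P   [S → P]
P+P+P+P+P => 0+P+P+P+P   [P → 0]
0+P+P+P+P => 0+0+P+P+P   [P → 0]
0+0+P+P+P => 0+0+0+P+P   [P → 0]
0+0+0+P+P => 0+0+0+0+P   [P → 0]
0+0+0+0+P => 0+0+0+0+0   [P → 0]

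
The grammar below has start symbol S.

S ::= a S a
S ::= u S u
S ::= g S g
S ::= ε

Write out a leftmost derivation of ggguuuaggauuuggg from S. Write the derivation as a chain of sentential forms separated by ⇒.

S ⇒ gSg ⇒ ggSgg ⇒ gggSggg ⇒ ggguSuggg ⇒ ggguuSuuggg ⇒ ggguuuSuuuggg ⇒ ggguuuaSauuuggg ⇒ ggguuuagSgauuuggg ⇒ ggguuuaggauuuggg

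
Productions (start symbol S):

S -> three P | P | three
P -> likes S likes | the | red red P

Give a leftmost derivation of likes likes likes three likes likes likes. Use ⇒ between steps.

S ⇒ P ⇒ likes S likes ⇒ likes P likes ⇒ likes likes S likes likes ⇒ likes likes P likes likes ⇒ likes likes likes S likes likes likes ⇒ likes likes likes three likes likes likes

S ⇒ P   [S -> P]
P ⇒ likes S likes   [P -> likes S likes]
likes S likes ⇒ likes P likes   [S -> P]
likes P likes ⇒ likes likes S likes likes   [P -> likes S likes]
likes likes S likes likes ⇒ likes likes P likes likes   [S -> P]
likes likes P likes likes ⇒ likes likes likes S likes likes likes   [P -> likes S likes]
likes likes likes S likes likes likes ⇒ likes likes likes three likes likes likes   [S -> three]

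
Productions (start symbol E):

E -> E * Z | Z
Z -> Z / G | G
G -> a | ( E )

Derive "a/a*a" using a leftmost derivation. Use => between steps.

E=>E*Z=>Z*Z=>Z/G*Z=>G/G*Z=>a/G*Z=>a/a*Z=>a/a*G=>a/a*a

E => E*Z   [E -> E * Z]
E*Z => Z*Z   [E -> Z]
Z*Z => Z/G*Z   [Z -> Z / G]
Z/G*Z => G/G*Z   [Z -> G]
G/G*Z => a/G*Z   [G -> a]
a/G*Z => a/a*Z   [G -> a]
a/a*Z => a/a*G   [Z -> G]
a/a*G => a/a*a   [G -> a]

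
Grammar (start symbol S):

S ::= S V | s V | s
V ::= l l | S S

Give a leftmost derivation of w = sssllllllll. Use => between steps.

S=>SV=>sVV=>sSSV=>ssSV=>ssSVV=>ssSVVV=>ssSVVVV=>sssVVVV=>sssllVVV=>sssllllVV=>sssllllllV=>sssllllllll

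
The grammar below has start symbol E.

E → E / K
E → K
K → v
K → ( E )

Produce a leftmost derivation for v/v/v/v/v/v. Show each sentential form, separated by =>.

E => E/K => E/K/K => E/K/K/K => E/K/K/K/K => E/K/K/K/K/K => K/K/K/K/K/K => v/K/K/K/K/K => v/v/K/K/K/K => v/v/v/K/K/K => v/v/v/v/K/K => v/v/v/v/v/K => v/v/v/v/v/v

E => E/K   [E → E / K]
E/K => E/K/K   [E → E / K]
E/K/K => E/K/K/K   [E → E / K]
E/K/K/K => E/K/K/K/K   [E → E / K]
E/K/K/K/K => E/K/K/K/K/K   [E → E / K]
E/K/K/K/K/K => K/K/K/K/K/K   [E → K]
K/K/K/K/K/K => v/K/K/K/K/K   [K → v]
v/K/K/K/K/K => v/v/K/K/K/K   [K → v]
v/v/K/K/K/K => v/v/v/K/K/K   [K → v]
v/v/v/K/K/K => v/v/v/v/K/K   [K → v]
v/v/v/v/K/K => v/v/v/v/v/K   [K → v]
v/v/v/v/v/K => v/v/v/v/v/v   [K → v]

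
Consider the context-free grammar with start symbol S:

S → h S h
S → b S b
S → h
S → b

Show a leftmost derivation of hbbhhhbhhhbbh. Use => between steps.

S => hSh => hbSbh => hbbSbbh => hbbhShbbh => hbbhhShhbbh => hbbhhhShhhbbh => hbbhhhbhhhbbh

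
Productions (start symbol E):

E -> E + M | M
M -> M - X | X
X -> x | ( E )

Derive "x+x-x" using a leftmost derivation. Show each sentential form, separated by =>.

E=>E+M=>M+M=>X+M=>x+M=>x+M-X=>x+X-X=>x+x-X=>x+x-x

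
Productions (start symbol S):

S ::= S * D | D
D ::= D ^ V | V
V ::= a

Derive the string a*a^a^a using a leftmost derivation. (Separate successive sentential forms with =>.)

S => S*D => D*D => V*D => a*D => a*D^V => a*D^V^V => a*V^V^V => a*a^V^V => a*a^a^V => a*a^a^a

S => S*D   [S ::= S * D]
S*D => D*D   [S ::= D]
D*D => V*D   [D ::= V]
V*D => a*D   [V ::= a]
a*D => a*D^V   [D ::= D ^ V]
a*D^V => a*D^V^V   [D ::= D ^ V]
a*D^V^V => a*V^V^V   [D ::= V]
a*V^V^V => a*a^V^V   [V ::= a]
a*a^V^V => a*a^a^V   [V ::= a]
a*a^a^V => a*a^a^a   [V ::= a]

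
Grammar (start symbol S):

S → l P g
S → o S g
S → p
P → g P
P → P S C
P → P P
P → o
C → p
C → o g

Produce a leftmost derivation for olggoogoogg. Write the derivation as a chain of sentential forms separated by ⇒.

S ⇒ oSg ⇒ olPgg ⇒ olgPgg ⇒ olgPPgg ⇒ olgPPPgg ⇒ olgPPPPgg ⇒ olggPPPPgg ⇒ olggoPPPgg ⇒ olggooPPgg ⇒ olggoogPPgg ⇒ olggoogoPgg ⇒ olggoogoogg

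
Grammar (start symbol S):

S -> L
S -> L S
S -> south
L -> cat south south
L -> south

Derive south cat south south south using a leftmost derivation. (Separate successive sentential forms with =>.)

S => L S => south S => south L S => south cat south south S => south cat south south L => south cat south south south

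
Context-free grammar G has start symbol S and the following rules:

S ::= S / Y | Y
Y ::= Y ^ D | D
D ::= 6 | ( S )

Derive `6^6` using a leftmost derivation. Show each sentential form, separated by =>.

S => Y => Y^D => D^D => 6^D => 6^6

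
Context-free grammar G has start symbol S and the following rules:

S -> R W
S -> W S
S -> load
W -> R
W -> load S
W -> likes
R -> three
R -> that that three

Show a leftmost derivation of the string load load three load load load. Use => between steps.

S => W S => load S S => load W S S => load load S S S => load load W S S S => load load R S S S => load load three S S S => load load three load S S => load load three load load S => load load three load load load

S => W S   [S -> W S]
W S => load S S   [W -> load S]
load S S => load W S S   [S -> W S]
load W S S => load load S S S   [W -> load S]
load load S S S => load load W S S S   [S -> W S]
load load W S S S => load load R S S S   [W -> R]
load load R S S S => load load three S S S   [R -> three]
load load three S S S => load load three load S S   [S -> load]
load load three load S S => load load three load load S   [S -> load]
load load three load load S => load load three load load load   [S -> load]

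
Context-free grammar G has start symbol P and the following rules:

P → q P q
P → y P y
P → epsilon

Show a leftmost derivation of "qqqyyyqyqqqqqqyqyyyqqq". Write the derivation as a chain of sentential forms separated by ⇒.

P ⇒ qPq   [P → q P q]
qPq ⇒ qqPqq   [P → q P q]
qqPqq ⇒ qqqPqqq   [P → q P q]
qqqPqqq ⇒ qqqyPyqqq   [P → y P y]
qqqyPyqqq ⇒ qqqyyPyyqqq   [P → y P y]
qqqyyPyyqqq ⇒ qqqyyyPyyyqqq   [P → y P y]
qqqyyyPyyyqqq ⇒ qqqyyyqPqyyyqqq   [P → q P q]
qqqyyyqPqyyyqqq ⇒ qqqyyyqyPyqyyyqqq   [P → y P y]
qqqyyyqyPyqyyyqqq ⇒ qqqyyyqyqPqyqyyyqqq   [P → q P q]
qqqyyyqyqPqyqyyyqqq ⇒ qqqyyyqyqqPqqyqyyyqqq   [P → q P q]
qqqyyyqyqqPqqyqyyyqqq ⇒ qqqyyyqyqqqPqqqyqyyyqqq   [P → q P q]
qqqyyyqyqqqPqqqyqyyyqqq ⇒ qqqyyyqyqqqqqqyqyyyqqq   [P → epsilon]

P⇒qPq⇒qqPqq⇒qqqPqqq⇒qqqyPyqqq⇒qqqyyPyyqqq⇒qqqyyyPyyyqqq⇒qqqyyyqPqyyyqqq⇒qqqyyyqyPyqyyyqqq⇒qqqyyyqyqPqyqyyyqqq⇒qqqyyyqyqqPqqyqyyyqqq⇒qqqyyyqyqqqPqqqyqyyyqqq⇒qqqyyyqyqqqqqqyqyyyqqq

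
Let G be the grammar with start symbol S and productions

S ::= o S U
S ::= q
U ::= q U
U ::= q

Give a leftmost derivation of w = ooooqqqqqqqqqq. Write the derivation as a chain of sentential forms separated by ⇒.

S ⇒ oSU ⇒ ooSUU ⇒ oooSUUU ⇒ ooooSUUUU ⇒ ooooqUUUU ⇒ ooooqqUUU ⇒ ooooqqqUUU ⇒ ooooqqqqUUU ⇒ ooooqqqqqUUU ⇒ ooooqqqqqqUUU ⇒ ooooqqqqqqqUUU ⇒ ooooqqqqqqqqUU ⇒ ooooqqqqqqqqqU ⇒ ooooqqqqqqqqqq

S ⇒ oSU   [S ::= o S U]
oSU ⇒ ooSUU   [S ::= o S U]
ooSUU ⇒ oooSUUU   [S ::= o S U]
oooSUUU ⇒ ooooSUUUU   [S ::= o S U]
ooooSUUUU ⇒ ooooqUUUU   [S ::= q]
ooooqUUUU ⇒ ooooqqUUU   [U ::= q]
ooooqqUUU ⇒ ooooqqqUUU   [U ::= q U]
ooooqqqUUU ⇒ ooooqqqqUUU   [U ::= q U]
ooooqqqqUUU ⇒ ooooqqqqqUUU   [U ::= q U]
ooooqqqqqUUU ⇒ ooooqqqqqqUUU   [U ::= q U]
ooooqqqqqqUUU ⇒ ooooqqqqqqqUUU   [U ::= q U]
ooooqqqqqqqUUU ⇒ ooooqqqqqqqqUU   [U ::= q]
ooooqqqqqqqqUU ⇒ ooooqqqqqqqqqU   [U ::= q]
ooooqqqqqqqqqU ⇒ ooooqqqqqqqqqq   [U ::= q]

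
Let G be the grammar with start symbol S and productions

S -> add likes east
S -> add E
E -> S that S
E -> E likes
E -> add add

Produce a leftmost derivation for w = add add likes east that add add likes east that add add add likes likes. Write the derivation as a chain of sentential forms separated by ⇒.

S ⇒ add E ⇒ add E likes ⇒ add E likes likes ⇒ add S that S likes likes ⇒ add add likes east that S likes likes ⇒ add add likes east that add E likes likes ⇒ add add likes east that add S that S likes likes ⇒ add add likes east that add add likes east that S likes likes ⇒ add add likes east that add add likes east that add E likes likes ⇒ add add likes east that add add likes east that add add add likes likes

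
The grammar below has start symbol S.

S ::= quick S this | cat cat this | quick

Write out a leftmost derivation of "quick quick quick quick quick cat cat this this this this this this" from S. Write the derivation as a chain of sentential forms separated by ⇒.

S ⇒ quick S this ⇒ quick quick S this this ⇒ quick quick quick S this this this ⇒ quick quick quick quick S this this this this ⇒ quick quick quick quick quick S this this this this this ⇒ quick quick quick quick quick cat cat this this this this this this

S ⇒ quick S this   [S ::= quick S this]
quick S this ⇒ quick quick S this this   [S ::= quick S this]
quick quick S this this ⇒ quick quick quick S this this this   [S ::= quick S this]
quick quick quick S this this this ⇒ quick quick quick quick S this this this this   [S ::= quick S this]
quick quick quick quick S this this this this ⇒ quick quick quick quick quick S this this this this this   [S ::= quick S this]
quick quick quick quick quick S this this this this this ⇒ quick quick quick quick quick cat cat this this this this this this   [S ::= cat cat this]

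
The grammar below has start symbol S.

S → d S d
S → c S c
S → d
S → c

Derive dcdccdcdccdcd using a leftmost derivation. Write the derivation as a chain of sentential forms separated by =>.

S => dSd   [S → d S d]
dSd => dcScd   [S → c S c]
dcScd => dcdSdcd   [S → d S d]
dcdSdcd => dcdcScdcd   [S → c S c]
dcdcScdcd => dcdccSccdcd   [S → c S c]
dcdccSccdcd => dcdccdSdccdcd   [S → d S d]
dcdccdSdccdcd => dcdccdcdccdcd   [S → c]

S => dSd => dcScd => dcdSdcd => dcdcScdcd => dcdccSccdcd => dcdccdSdccdcd => dcdccdcdccdcd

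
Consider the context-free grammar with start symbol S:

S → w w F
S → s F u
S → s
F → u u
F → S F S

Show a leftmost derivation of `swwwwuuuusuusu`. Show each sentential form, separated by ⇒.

S⇒sFu⇒sSFSu⇒swwFFSu⇒swwSFSFSu⇒swwwwFFSFSu⇒swwwwuuFSFSu⇒swwwwuuuuSFSu⇒swwwwuuuusFSu⇒swwwwuuuusuuSu⇒swwwwuuuusuusu

S ⇒ sFu   [S → s F u]
sFu ⇒ sSFSu   [F → S F S]
sSFSu ⇒ swwFFSu   [S → w w F]
swwFFSu ⇒ swwSFSFSu   [F → S F S]
swwSFSFSu ⇒ swwwwFFSFSu   [S → w w F]
swwwwFFSFSu ⇒ swwwwuuFSFSu   [F → u u]
swwwwuuFSFSu ⇒ swwwwuuuuSFSu   [F → u u]
swwwwuuuuSFSu ⇒ swwwwuuuusFSu   [S → s]
swwwwuuuusFSu ⇒ swwwwuuuusuuSu   [F → u u]
swwwwuuuusuuSu ⇒ swwwwuuuusuusu   [S → s]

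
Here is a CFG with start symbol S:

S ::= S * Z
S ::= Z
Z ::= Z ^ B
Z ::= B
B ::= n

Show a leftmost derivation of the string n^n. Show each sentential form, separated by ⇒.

S ⇒ Z ⇒ Z^B ⇒ B^B ⇒ n^B ⇒ n^n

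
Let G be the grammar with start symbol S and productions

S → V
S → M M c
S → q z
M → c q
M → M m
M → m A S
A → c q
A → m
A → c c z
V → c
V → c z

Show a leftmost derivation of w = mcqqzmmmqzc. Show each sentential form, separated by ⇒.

S ⇒ MMc ⇒ MmMc ⇒ mASmMc ⇒ mcqSmMc ⇒ mcqqzmMc ⇒ mcqqzmmASc ⇒ mcqqzmmmSc ⇒ mcqqzmmmqzc

S ⇒ MMc   [S → M M c]
MMc ⇒ MmMc   [M → M m]
MmMc ⇒ mASmMc   [M → m A S]
mASmMc ⇒ mcqSmMc   [A → c q]
mcqSmMc ⇒ mcqqzmMc   [S → q z]
mcqqzmMc ⇒ mcqqzmmASc   [M → m A S]
mcqqzmmASc ⇒ mcqqzmmmSc   [A → m]
mcqqzmmmSc ⇒ mcqqzmmmqzc   [S → q z]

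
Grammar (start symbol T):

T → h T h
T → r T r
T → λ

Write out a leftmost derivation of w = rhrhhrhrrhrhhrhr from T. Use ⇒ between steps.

T ⇒ rTr   [T → r T r]
rTr ⇒ rhThr   [T → h T h]
rhThr ⇒ rhrTrhr   [T → r T r]
rhrTrhr ⇒ rhrhThrhr   [T → h T h]
rhrhThrhr ⇒ rhrhhThhrhr   [T → h T h]
rhrhhThhrhr ⇒ rhrhhrTrhhrhr   [T → r T r]
rhrhhrTrhhrhr ⇒ rhrhhrhThrhhrhr   [T → h T h]
rhrhhrhThrhhrhr ⇒ rhrhhrhrTrhrhhrhr   [T → r T r]
rhrhhrhrTrhrhhrhr ⇒ rhrhhrhrrhrhhrhr   [T → λ]

T ⇒ rTr ⇒ rhThr ⇒ rhrTrhr ⇒ rhrhThrhr ⇒ rhrhhThhrhr ⇒ rhrhhrTrhhrhr ⇒ rhrhhrhThrhhrhr ⇒ rhrhhrhrTrhrhhrhr ⇒ rhrhhrhrrhrhhrhr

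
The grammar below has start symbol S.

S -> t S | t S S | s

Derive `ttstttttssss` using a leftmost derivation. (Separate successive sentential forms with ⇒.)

S⇒tS⇒ttSS⇒ttsS⇒ttstSS⇒ttsttSS⇒ttstttSSS⇒ttsttttSSS⇒ttstttttSSSS⇒ttstttttsSSS⇒ttstttttssSS⇒ttstttttsssS⇒ttstttttssss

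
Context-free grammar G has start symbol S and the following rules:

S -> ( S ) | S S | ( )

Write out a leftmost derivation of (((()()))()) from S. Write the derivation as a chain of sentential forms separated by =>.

S => (S)   [S -> ( S )]
(S) => (SS)   [S -> S S]
(SS) => ((S)S)   [S -> ( S )]
((S)S) => (((S))S)   [S -> ( S )]
(((S))S) => (((SS))S)   [S -> S S]
(((SS))S) => (((()S))S)   [S -> ( )]
(((()S))S) => (((()()))S)   [S -> ( )]
(((()()))S) => (((()()))())   [S -> ( )]

S=>(S)=>(SS)=>((S)S)=>(((S))S)=>(((SS))S)=>(((()S))S)=>(((()()))S)=>(((()()))())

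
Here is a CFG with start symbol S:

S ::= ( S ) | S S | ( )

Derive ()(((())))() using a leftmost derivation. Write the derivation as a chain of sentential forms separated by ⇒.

S ⇒ SS ⇒ SSS ⇒ ()SS ⇒ ()(S)S ⇒ ()((S))S ⇒ ()(((S)))S ⇒ ()(((())))S ⇒ ()(((())))()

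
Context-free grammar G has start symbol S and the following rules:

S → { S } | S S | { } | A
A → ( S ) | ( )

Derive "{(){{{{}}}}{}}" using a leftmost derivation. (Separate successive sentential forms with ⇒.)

S ⇒ {S}   [S → { S }]
{S} ⇒ {SS}   [S → S S]
{SS} ⇒ {SSS}   [S → S S]
{SSS} ⇒ {ASS}   [S → A]
{ASS} ⇒ {()SS}   [A → ( )]
{()SS} ⇒ {(){S}S}   [S → { S }]
{(){S}S} ⇒ {(){{S}}S}   [S → { S }]
{(){{S}}S} ⇒ {(){{{S}}}S}   [S → { S }]
{(){{{S}}}S} ⇒ {(){{{{}}}}S}   [S → { }]
{(){{{{}}}}S} ⇒ {(){{{{}}}}{}}   [S → { }]

S ⇒ {S} ⇒ {SS} ⇒ {SSS} ⇒ {ASS} ⇒ {()SS} ⇒ {(){S}S} ⇒ {(){{S}}S} ⇒ {(){{{S}}}S} ⇒ {(){{{{}}}}S} ⇒ {(){{{{}}}}{}}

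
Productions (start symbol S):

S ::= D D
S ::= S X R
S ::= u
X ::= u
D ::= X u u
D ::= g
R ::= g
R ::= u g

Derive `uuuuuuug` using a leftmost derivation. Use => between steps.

S=>SXR=>DDXR=>XuuDXR=>uuuDXR=>uuuXuuXR=>uuuuuuXR=>uuuuuuuR=>uuuuuuug

S => SXR   [S ::= S X R]
SXR => DDXR   [S ::= D D]
DDXR => XuuDXR   [D ::= X u u]
XuuDXR => uuuDXR   [X ::= u]
uuuDXR => uuuXuuXR   [D ::= X u u]
uuuXuuXR => uuuuuuXR   [X ::= u]
uuuuuuXR => uuuuuuuR   [X ::= u]
uuuuuuuR => uuuuuuug   [R ::= g]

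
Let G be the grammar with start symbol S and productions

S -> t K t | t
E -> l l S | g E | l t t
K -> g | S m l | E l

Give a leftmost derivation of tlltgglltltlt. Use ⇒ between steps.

S ⇒ tKt   [S -> t K t]
tKt ⇒ tElt   [K -> E l]
tElt ⇒ tllSlt   [E -> l l S]
tllSlt ⇒ tlltKtlt   [S -> t K t]
tlltKtlt ⇒ tlltEltlt   [K -> E l]
tlltEltlt ⇒ tlltgEltlt   [E -> g E]
tlltgEltlt ⇒ tlltggEltlt   [E -> g E]
tlltggEltlt ⇒ tlltggllSltlt   [E -> l l S]
tlltggllSltlt ⇒ tlltgglltltlt   [S -> t]

S ⇒ tKt ⇒ tElt ⇒ tllSlt ⇒ tlltKtlt ⇒ tlltEltlt ⇒ tlltgEltlt ⇒ tlltggEltlt ⇒ tlltggllSltlt ⇒ tlltgglltltlt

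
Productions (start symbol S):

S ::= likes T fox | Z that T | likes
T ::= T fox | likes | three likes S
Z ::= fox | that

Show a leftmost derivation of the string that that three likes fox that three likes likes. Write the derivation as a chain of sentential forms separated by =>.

S => Z that T => that that T => that that three likes S => that that three likes Z that T => that that three likes fox that T => that that three likes fox that three likes S => that that three likes fox that three likes likes

S => Z that T   [S ::= Z that T]
Z that T => that that T   [Z ::= that]
that that T => that that three likes S   [T ::= three likes S]
that that three likes S => that that three likes Z that T   [S ::= Z that T]
that that three likes Z that T => that that three likes fox that T   [Z ::= fox]
that that three likes fox that T => that that three likes fox that three likes S   [T ::= three likes S]
that that three likes fox that three likes S => that that three likes fox that three likes likes   [S ::= likes]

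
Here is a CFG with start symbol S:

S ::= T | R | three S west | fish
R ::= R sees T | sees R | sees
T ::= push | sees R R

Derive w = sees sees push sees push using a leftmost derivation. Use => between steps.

S => R => R sees T => R sees T sees T => sees sees T sees T => sees sees push sees T => sees sees push sees push

S => R   [S ::= R]
R => R sees T   [R ::= R sees T]
R sees T => R sees T sees T   [R ::= R sees T]
R sees T sees T => sees sees T sees T   [R ::= sees]
sees sees T sees T => sees sees push sees T   [T ::= push]
sees sees push sees T => sees sees push sees push   [T ::= push]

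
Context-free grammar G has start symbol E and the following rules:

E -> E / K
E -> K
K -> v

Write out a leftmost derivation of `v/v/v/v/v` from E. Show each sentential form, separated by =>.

E => E/K => E/K/K => E/K/K/K => E/K/K/K/K => K/K/K/K/K => v/K/K/K/K => v/v/K/K/K => v/v/v/K/K => v/v/v/v/K => v/v/v/v/v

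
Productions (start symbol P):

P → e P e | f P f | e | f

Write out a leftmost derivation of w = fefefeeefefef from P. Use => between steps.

P => fPf   [P → f P f]
fPf => fePef   [P → e P e]
fePef => fefPfef   [P → f P f]
fefPfef => fefePefef   [P → e P e]
fefePefef => fefefPfefef   [P → f P f]
fefefPfefef => fefefePefefef   [P → e P e]
fefefePefefef => fefefeeefefef   [P → e]

P=>fPf=>fePef=>fefPfef=>fefePefef=>fefefPfefef=>fefefePefefef=>fefefeeefefef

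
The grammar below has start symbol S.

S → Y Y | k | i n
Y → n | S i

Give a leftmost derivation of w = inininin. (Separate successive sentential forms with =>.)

S => YY   [S → Y Y]
YY => SiY   [Y → S i]
SiY => YYiY   [S → Y Y]
YYiY => SiYiY   [Y → S i]
SiYiY => YYiYiY   [S → Y Y]
YYiYiY => SiYiYiY   [Y → S i]
SiYiYiY => iniYiYiY   [S → i n]
iniYiYiY => ininiYiY   [Y → n]
ininiYiY => inininiY   [Y → n]
inininiY => inininin   [Y → n]

S => YY => SiY => YYiY => SiYiY => YYiYiY => SiYiYiY => iniYiYiY => ininiYiY => inininiY => inininin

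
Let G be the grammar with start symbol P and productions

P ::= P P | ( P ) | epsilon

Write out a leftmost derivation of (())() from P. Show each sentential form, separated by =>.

P => PP => (P)P => ((P))P => (())P => (())(P) => (())()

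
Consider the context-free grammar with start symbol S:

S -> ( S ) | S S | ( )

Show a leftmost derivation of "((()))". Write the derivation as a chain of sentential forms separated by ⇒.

S⇒(S)⇒((S))⇒((()))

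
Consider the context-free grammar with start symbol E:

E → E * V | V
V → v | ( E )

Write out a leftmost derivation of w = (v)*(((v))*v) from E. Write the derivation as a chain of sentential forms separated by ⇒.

E ⇒ E*V   [E → E * V]
E*V ⇒ V*V   [E → V]
V*V ⇒ (E)*V   [V → ( E )]
(E)*V ⇒ (V)*V   [E → V]
(V)*V ⇒ (v)*V   [V → v]
(v)*V ⇒ (v)*(E)   [V → ( E )]
(v)*(E) ⇒ (v)*(E*V)   [E → E * V]
(v)*(E*V) ⇒ (v)*(V*V)   [E → V]
(v)*(V*V) ⇒ (v)*((E)*V)   [V → ( E )]
(v)*((E)*V) ⇒ (v)*((V)*V)   [E → V]
(v)*((V)*V) ⇒ (v)*(((E))*V)   [V → ( E )]
(v)*(((E))*V) ⇒ (v)*(((V))*V)   [E → V]
(v)*(((V))*V) ⇒ (v)*(((v))*V)   [V → v]
(v)*(((v))*V) ⇒ (v)*(((v))*v)   [V → v]

E ⇒ E*V ⇒ V*V ⇒ (E)*V ⇒ (V)*V ⇒ (v)*V ⇒ (v)*(E) ⇒ (v)*(E*V) ⇒ (v)*(V*V) ⇒ (v)*((E)*V) ⇒ (v)*((V)*V) ⇒ (v)*(((E))*V) ⇒ (v)*(((V))*V) ⇒ (v)*(((v))*V) ⇒ (v)*(((v))*v)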